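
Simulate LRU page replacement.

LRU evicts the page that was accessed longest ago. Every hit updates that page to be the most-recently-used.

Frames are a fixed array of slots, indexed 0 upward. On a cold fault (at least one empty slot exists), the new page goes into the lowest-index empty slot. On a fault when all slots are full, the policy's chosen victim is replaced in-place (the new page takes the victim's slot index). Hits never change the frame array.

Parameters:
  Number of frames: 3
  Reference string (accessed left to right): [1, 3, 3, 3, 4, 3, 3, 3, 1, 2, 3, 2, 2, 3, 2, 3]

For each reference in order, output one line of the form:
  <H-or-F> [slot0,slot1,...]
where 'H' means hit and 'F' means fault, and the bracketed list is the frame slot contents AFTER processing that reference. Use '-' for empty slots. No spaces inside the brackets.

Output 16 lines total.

F [1,-,-]
F [1,3,-]
H [1,3,-]
H [1,3,-]
F [1,3,4]
H [1,3,4]
H [1,3,4]
H [1,3,4]
H [1,3,4]
F [1,3,2]
H [1,3,2]
H [1,3,2]
H [1,3,2]
H [1,3,2]
H [1,3,2]
H [1,3,2]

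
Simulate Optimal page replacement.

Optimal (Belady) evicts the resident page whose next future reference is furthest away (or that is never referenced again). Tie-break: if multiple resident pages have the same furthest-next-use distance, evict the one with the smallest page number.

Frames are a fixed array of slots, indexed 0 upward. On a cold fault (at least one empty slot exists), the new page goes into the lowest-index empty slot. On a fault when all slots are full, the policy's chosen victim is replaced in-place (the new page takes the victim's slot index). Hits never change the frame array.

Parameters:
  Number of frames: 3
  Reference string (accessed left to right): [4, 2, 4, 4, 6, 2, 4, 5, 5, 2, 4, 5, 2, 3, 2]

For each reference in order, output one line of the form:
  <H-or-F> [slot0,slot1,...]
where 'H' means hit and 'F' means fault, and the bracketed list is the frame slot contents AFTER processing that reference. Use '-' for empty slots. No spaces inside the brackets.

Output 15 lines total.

F [4,-,-]
F [4,2,-]
H [4,2,-]
H [4,2,-]
F [4,2,6]
H [4,2,6]
H [4,2,6]
F [4,2,5]
H [4,2,5]
H [4,2,5]
H [4,2,5]
H [4,2,5]
H [4,2,5]
F [3,2,5]
H [3,2,5]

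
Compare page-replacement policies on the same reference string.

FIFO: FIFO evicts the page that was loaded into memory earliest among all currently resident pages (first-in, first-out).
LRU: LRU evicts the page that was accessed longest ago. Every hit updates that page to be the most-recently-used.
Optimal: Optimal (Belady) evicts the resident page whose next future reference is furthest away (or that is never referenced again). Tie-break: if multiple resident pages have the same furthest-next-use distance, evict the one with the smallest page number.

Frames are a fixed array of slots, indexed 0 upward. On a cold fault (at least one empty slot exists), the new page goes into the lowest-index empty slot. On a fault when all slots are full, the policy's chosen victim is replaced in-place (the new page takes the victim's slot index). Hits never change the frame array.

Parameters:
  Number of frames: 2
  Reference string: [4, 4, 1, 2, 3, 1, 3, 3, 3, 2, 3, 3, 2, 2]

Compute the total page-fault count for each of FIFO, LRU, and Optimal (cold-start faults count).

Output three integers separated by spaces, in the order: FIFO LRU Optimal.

--- FIFO ---
  step 0: ref 4 -> FAULT, frames=[4,-] (faults so far: 1)
  step 1: ref 4 -> HIT, frames=[4,-] (faults so far: 1)
  step 2: ref 1 -> FAULT, frames=[4,1] (faults so far: 2)
  step 3: ref 2 -> FAULT, evict 4, frames=[2,1] (faults so far: 3)
  step 4: ref 3 -> FAULT, evict 1, frames=[2,3] (faults so far: 4)
  step 5: ref 1 -> FAULT, evict 2, frames=[1,3] (faults so far: 5)
  step 6: ref 3 -> HIT, frames=[1,3] (faults so far: 5)
  step 7: ref 3 -> HIT, frames=[1,3] (faults so far: 5)
  step 8: ref 3 -> HIT, frames=[1,3] (faults so far: 5)
  step 9: ref 2 -> FAULT, evict 3, frames=[1,2] (faults so far: 6)
  step 10: ref 3 -> FAULT, evict 1, frames=[3,2] (faults so far: 7)
  step 11: ref 3 -> HIT, frames=[3,2] (faults so far: 7)
  step 12: ref 2 -> HIT, frames=[3,2] (faults so far: 7)
  step 13: ref 2 -> HIT, frames=[3,2] (faults so far: 7)
  FIFO total faults: 7
--- LRU ---
  step 0: ref 4 -> FAULT, frames=[4,-] (faults so far: 1)
  step 1: ref 4 -> HIT, frames=[4,-] (faults so far: 1)
  step 2: ref 1 -> FAULT, frames=[4,1] (faults so far: 2)
  step 3: ref 2 -> FAULT, evict 4, frames=[2,1] (faults so far: 3)
  step 4: ref 3 -> FAULT, evict 1, frames=[2,3] (faults so far: 4)
  step 5: ref 1 -> FAULT, evict 2, frames=[1,3] (faults so far: 5)
  step 6: ref 3 -> HIT, frames=[1,3] (faults so far: 5)
  step 7: ref 3 -> HIT, frames=[1,3] (faults so far: 5)
  step 8: ref 3 -> HIT, frames=[1,3] (faults so far: 5)
  step 9: ref 2 -> FAULT, evict 1, frames=[2,3] (faults so far: 6)
  step 10: ref 3 -> HIT, frames=[2,3] (faults so far: 6)
  step 11: ref 3 -> HIT, frames=[2,3] (faults so far: 6)
  step 12: ref 2 -> HIT, frames=[2,3] (faults so far: 6)
  step 13: ref 2 -> HIT, frames=[2,3] (faults so far: 6)
  LRU total faults: 6
--- Optimal ---
  step 0: ref 4 -> FAULT, frames=[4,-] (faults so far: 1)
  step 1: ref 4 -> HIT, frames=[4,-] (faults so far: 1)
  step 2: ref 1 -> FAULT, frames=[4,1] (faults so far: 2)
  step 3: ref 2 -> FAULT, evict 4, frames=[2,1] (faults so far: 3)
  step 4: ref 3 -> FAULT, evict 2, frames=[3,1] (faults so far: 4)
  step 5: ref 1 -> HIT, frames=[3,1] (faults so far: 4)
  step 6: ref 3 -> HIT, frames=[3,1] (faults so far: 4)
  step 7: ref 3 -> HIT, frames=[3,1] (faults so far: 4)
  step 8: ref 3 -> HIT, frames=[3,1] (faults so far: 4)
  step 9: ref 2 -> FAULT, evict 1, frames=[3,2] (faults so far: 5)
  step 10: ref 3 -> HIT, frames=[3,2] (faults so far: 5)
  step 11: ref 3 -> HIT, frames=[3,2] (faults so far: 5)
  step 12: ref 2 -> HIT, frames=[3,2] (faults so far: 5)
  step 13: ref 2 -> HIT, frames=[3,2] (faults so far: 5)
  Optimal total faults: 5

Answer: 7 6 5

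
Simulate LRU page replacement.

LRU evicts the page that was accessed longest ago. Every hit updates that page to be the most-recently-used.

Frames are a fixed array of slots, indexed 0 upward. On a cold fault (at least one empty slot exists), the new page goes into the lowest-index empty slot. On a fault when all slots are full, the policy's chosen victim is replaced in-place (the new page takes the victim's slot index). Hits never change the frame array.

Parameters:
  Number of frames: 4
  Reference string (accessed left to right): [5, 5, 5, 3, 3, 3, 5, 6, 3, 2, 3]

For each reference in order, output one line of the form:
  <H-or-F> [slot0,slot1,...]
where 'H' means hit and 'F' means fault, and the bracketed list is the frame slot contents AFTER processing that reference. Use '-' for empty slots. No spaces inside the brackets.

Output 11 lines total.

F [5,-,-,-]
H [5,-,-,-]
H [5,-,-,-]
F [5,3,-,-]
H [5,3,-,-]
H [5,3,-,-]
H [5,3,-,-]
F [5,3,6,-]
H [5,3,6,-]
F [5,3,6,2]
H [5,3,6,2]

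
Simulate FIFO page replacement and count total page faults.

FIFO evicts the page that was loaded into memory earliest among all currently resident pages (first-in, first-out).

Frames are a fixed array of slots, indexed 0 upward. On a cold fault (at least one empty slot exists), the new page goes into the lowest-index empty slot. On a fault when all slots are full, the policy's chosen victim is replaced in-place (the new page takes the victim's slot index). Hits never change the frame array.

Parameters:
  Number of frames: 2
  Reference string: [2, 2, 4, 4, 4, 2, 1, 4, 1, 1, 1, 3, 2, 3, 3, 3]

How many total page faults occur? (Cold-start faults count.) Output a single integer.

Step 0: ref 2 → FAULT, frames=[2,-]
Step 1: ref 2 → HIT, frames=[2,-]
Step 2: ref 4 → FAULT, frames=[2,4]
Step 3: ref 4 → HIT, frames=[2,4]
Step 4: ref 4 → HIT, frames=[2,4]
Step 5: ref 2 → HIT, frames=[2,4]
Step 6: ref 1 → FAULT (evict 2), frames=[1,4]
Step 7: ref 4 → HIT, frames=[1,4]
Step 8: ref 1 → HIT, frames=[1,4]
Step 9: ref 1 → HIT, frames=[1,4]
Step 10: ref 1 → HIT, frames=[1,4]
Step 11: ref 3 → FAULT (evict 4), frames=[1,3]
Step 12: ref 2 → FAULT (evict 1), frames=[2,3]
Step 13: ref 3 → HIT, frames=[2,3]
Step 14: ref 3 → HIT, frames=[2,3]
Step 15: ref 3 → HIT, frames=[2,3]
Total faults: 5

Answer: 5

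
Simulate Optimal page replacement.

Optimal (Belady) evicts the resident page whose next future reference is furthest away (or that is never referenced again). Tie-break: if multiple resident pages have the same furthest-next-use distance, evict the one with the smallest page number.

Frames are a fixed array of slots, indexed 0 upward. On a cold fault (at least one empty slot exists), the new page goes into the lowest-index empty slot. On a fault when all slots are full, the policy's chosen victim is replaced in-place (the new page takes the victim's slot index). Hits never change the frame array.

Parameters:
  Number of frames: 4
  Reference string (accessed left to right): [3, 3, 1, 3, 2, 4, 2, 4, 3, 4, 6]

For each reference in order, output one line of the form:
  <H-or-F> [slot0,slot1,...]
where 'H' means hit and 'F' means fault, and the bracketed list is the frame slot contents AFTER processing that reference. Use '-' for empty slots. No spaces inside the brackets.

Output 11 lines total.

F [3,-,-,-]
H [3,-,-,-]
F [3,1,-,-]
H [3,1,-,-]
F [3,1,2,-]
F [3,1,2,4]
H [3,1,2,4]
H [3,1,2,4]
H [3,1,2,4]
H [3,1,2,4]
F [3,6,2,4]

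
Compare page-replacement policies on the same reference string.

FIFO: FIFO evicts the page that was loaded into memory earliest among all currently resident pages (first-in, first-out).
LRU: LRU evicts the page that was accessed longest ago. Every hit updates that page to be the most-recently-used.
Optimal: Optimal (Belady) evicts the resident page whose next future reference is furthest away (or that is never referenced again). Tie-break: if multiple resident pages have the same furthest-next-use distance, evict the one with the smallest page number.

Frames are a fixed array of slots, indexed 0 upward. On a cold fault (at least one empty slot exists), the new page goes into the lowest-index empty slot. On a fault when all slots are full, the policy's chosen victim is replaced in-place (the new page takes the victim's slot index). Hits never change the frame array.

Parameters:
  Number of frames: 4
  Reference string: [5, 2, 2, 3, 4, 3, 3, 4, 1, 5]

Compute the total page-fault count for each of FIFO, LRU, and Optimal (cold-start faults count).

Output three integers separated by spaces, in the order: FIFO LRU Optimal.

--- FIFO ---
  step 0: ref 5 -> FAULT, frames=[5,-,-,-] (faults so far: 1)
  step 1: ref 2 -> FAULT, frames=[5,2,-,-] (faults so far: 2)
  step 2: ref 2 -> HIT, frames=[5,2,-,-] (faults so far: 2)
  step 3: ref 3 -> FAULT, frames=[5,2,3,-] (faults so far: 3)
  step 4: ref 4 -> FAULT, frames=[5,2,3,4] (faults so far: 4)
  step 5: ref 3 -> HIT, frames=[5,2,3,4] (faults so far: 4)
  step 6: ref 3 -> HIT, frames=[5,2,3,4] (faults so far: 4)
  step 7: ref 4 -> HIT, frames=[5,2,3,4] (faults so far: 4)
  step 8: ref 1 -> FAULT, evict 5, frames=[1,2,3,4] (faults so far: 5)
  step 9: ref 5 -> FAULT, evict 2, frames=[1,5,3,4] (faults so far: 6)
  FIFO total faults: 6
--- LRU ---
  step 0: ref 5 -> FAULT, frames=[5,-,-,-] (faults so far: 1)
  step 1: ref 2 -> FAULT, frames=[5,2,-,-] (faults so far: 2)
  step 2: ref 2 -> HIT, frames=[5,2,-,-] (faults so far: 2)
  step 3: ref 3 -> FAULT, frames=[5,2,3,-] (faults so far: 3)
  step 4: ref 4 -> FAULT, frames=[5,2,3,4] (faults so far: 4)
  step 5: ref 3 -> HIT, frames=[5,2,3,4] (faults so far: 4)
  step 6: ref 3 -> HIT, frames=[5,2,3,4] (faults so far: 4)
  step 7: ref 4 -> HIT, frames=[5,2,3,4] (faults so far: 4)
  step 8: ref 1 -> FAULT, evict 5, frames=[1,2,3,4] (faults so far: 5)
  step 9: ref 5 -> FAULT, evict 2, frames=[1,5,3,4] (faults so far: 6)
  LRU total faults: 6
--- Optimal ---
  step 0: ref 5 -> FAULT, frames=[5,-,-,-] (faults so far: 1)
  step 1: ref 2 -> FAULT, frames=[5,2,-,-] (faults so far: 2)
  step 2: ref 2 -> HIT, frames=[5,2,-,-] (faults so far: 2)
  step 3: ref 3 -> FAULT, frames=[5,2,3,-] (faults so far: 3)
  step 4: ref 4 -> FAULT, frames=[5,2,3,4] (faults so far: 4)
  step 5: ref 3 -> HIT, frames=[5,2,3,4] (faults so far: 4)
  step 6: ref 3 -> HIT, frames=[5,2,3,4] (faults so far: 4)
  step 7: ref 4 -> HIT, frames=[5,2,3,4] (faults so far: 4)
  step 8: ref 1 -> FAULT, evict 2, frames=[5,1,3,4] (faults so far: 5)
  step 9: ref 5 -> HIT, frames=[5,1,3,4] (faults so far: 5)
  Optimal total faults: 5

Answer: 6 6 5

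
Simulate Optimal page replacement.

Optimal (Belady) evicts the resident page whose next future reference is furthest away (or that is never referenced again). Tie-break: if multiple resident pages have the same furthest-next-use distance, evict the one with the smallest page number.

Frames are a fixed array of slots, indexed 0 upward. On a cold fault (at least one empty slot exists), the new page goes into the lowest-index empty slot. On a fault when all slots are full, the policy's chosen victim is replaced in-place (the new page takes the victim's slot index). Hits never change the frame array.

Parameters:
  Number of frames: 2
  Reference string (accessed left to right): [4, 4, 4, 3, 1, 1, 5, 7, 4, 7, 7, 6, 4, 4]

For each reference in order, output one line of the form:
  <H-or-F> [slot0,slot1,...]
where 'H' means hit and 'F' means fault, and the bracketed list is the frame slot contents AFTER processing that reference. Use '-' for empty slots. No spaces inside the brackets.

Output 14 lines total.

F [4,-]
H [4,-]
H [4,-]
F [4,3]
F [4,1]
H [4,1]
F [4,5]
F [4,7]
H [4,7]
H [4,7]
H [4,7]
F [4,6]
H [4,6]
H [4,6]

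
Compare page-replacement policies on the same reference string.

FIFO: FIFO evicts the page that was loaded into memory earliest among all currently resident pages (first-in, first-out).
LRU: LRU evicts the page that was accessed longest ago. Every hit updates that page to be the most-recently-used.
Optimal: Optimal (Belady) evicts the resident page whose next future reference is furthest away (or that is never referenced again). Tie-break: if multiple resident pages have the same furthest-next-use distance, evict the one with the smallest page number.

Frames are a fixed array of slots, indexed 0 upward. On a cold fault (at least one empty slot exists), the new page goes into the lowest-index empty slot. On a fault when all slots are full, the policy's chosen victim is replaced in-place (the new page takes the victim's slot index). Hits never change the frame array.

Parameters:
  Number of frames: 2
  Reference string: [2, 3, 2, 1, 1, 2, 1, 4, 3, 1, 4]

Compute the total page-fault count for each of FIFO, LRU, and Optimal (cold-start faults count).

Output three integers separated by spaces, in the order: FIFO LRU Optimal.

Answer: 8 7 6

Derivation:
--- FIFO ---
  step 0: ref 2 -> FAULT, frames=[2,-] (faults so far: 1)
  step 1: ref 3 -> FAULT, frames=[2,3] (faults so far: 2)
  step 2: ref 2 -> HIT, frames=[2,3] (faults so far: 2)
  step 3: ref 1 -> FAULT, evict 2, frames=[1,3] (faults so far: 3)
  step 4: ref 1 -> HIT, frames=[1,3] (faults so far: 3)
  step 5: ref 2 -> FAULT, evict 3, frames=[1,2] (faults so far: 4)
  step 6: ref 1 -> HIT, frames=[1,2] (faults so far: 4)
  step 7: ref 4 -> FAULT, evict 1, frames=[4,2] (faults so far: 5)
  step 8: ref 3 -> FAULT, evict 2, frames=[4,3] (faults so far: 6)
  step 9: ref 1 -> FAULT, evict 4, frames=[1,3] (faults so far: 7)
  step 10: ref 4 -> FAULT, evict 3, frames=[1,4] (faults so far: 8)
  FIFO total faults: 8
--- LRU ---
  step 0: ref 2 -> FAULT, frames=[2,-] (faults so far: 1)
  step 1: ref 3 -> FAULT, frames=[2,3] (faults so far: 2)
  step 2: ref 2 -> HIT, frames=[2,3] (faults so far: 2)
  step 3: ref 1 -> FAULT, evict 3, frames=[2,1] (faults so far: 3)
  step 4: ref 1 -> HIT, frames=[2,1] (faults so far: 3)
  step 5: ref 2 -> HIT, frames=[2,1] (faults so far: 3)
  step 6: ref 1 -> HIT, frames=[2,1] (faults so far: 3)
  step 7: ref 4 -> FAULT, evict 2, frames=[4,1] (faults so far: 4)
  step 8: ref 3 -> FAULT, evict 1, frames=[4,3] (faults so far: 5)
  step 9: ref 1 -> FAULT, evict 4, frames=[1,3] (faults so far: 6)
  step 10: ref 4 -> FAULT, evict 3, frames=[1,4] (faults so far: 7)
  LRU total faults: 7
--- Optimal ---
  step 0: ref 2 -> FAULT, frames=[2,-] (faults so far: 1)
  step 1: ref 3 -> FAULT, frames=[2,3] (faults so far: 2)
  step 2: ref 2 -> HIT, frames=[2,3] (faults so far: 2)
  step 3: ref 1 -> FAULT, evict 3, frames=[2,1] (faults so far: 3)
  step 4: ref 1 -> HIT, frames=[2,1] (faults so far: 3)
  step 5: ref 2 -> HIT, frames=[2,1] (faults so far: 3)
  step 6: ref 1 -> HIT, frames=[2,1] (faults so far: 3)
  step 7: ref 4 -> FAULT, evict 2, frames=[4,1] (faults so far: 4)
  step 8: ref 3 -> FAULT, evict 4, frames=[3,1] (faults so far: 5)
  step 9: ref 1 -> HIT, frames=[3,1] (faults so far: 5)
  step 10: ref 4 -> FAULT, evict 1, frames=[3,4] (faults so far: 6)
  Optimal total faults: 6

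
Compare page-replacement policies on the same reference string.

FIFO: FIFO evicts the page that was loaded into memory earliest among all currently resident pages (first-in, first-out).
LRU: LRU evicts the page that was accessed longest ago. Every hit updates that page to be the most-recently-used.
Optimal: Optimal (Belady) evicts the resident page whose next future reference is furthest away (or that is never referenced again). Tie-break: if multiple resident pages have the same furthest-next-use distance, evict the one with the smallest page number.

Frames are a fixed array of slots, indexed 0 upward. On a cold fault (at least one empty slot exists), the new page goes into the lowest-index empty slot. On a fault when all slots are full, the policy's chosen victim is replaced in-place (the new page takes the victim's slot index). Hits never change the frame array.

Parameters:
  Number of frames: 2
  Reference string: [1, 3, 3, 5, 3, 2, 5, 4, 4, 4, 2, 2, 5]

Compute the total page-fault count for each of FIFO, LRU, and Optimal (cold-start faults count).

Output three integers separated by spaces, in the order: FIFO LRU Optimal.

Answer: 6 8 6

Derivation:
--- FIFO ---
  step 0: ref 1 -> FAULT, frames=[1,-] (faults so far: 1)
  step 1: ref 3 -> FAULT, frames=[1,3] (faults so far: 2)
  step 2: ref 3 -> HIT, frames=[1,3] (faults so far: 2)
  step 3: ref 5 -> FAULT, evict 1, frames=[5,3] (faults so far: 3)
  step 4: ref 3 -> HIT, frames=[5,3] (faults so far: 3)
  step 5: ref 2 -> FAULT, evict 3, frames=[5,2] (faults so far: 4)
  step 6: ref 5 -> HIT, frames=[5,2] (faults so far: 4)
  step 7: ref 4 -> FAULT, evict 5, frames=[4,2] (faults so far: 5)
  step 8: ref 4 -> HIT, frames=[4,2] (faults so far: 5)
  step 9: ref 4 -> HIT, frames=[4,2] (faults so far: 5)
  step 10: ref 2 -> HIT, frames=[4,2] (faults so far: 5)
  step 11: ref 2 -> HIT, frames=[4,2] (faults so far: 5)
  step 12: ref 5 -> FAULT, evict 2, frames=[4,5] (faults so far: 6)
  FIFO total faults: 6
--- LRU ---
  step 0: ref 1 -> FAULT, frames=[1,-] (faults so far: 1)
  step 1: ref 3 -> FAULT, frames=[1,3] (faults so far: 2)
  step 2: ref 3 -> HIT, frames=[1,3] (faults so far: 2)
  step 3: ref 5 -> FAULT, evict 1, frames=[5,3] (faults so far: 3)
  step 4: ref 3 -> HIT, frames=[5,3] (faults so far: 3)
  step 5: ref 2 -> FAULT, evict 5, frames=[2,3] (faults so far: 4)
  step 6: ref 5 -> FAULT, evict 3, frames=[2,5] (faults so far: 5)
  step 7: ref 4 -> FAULT, evict 2, frames=[4,5] (faults so far: 6)
  step 8: ref 4 -> HIT, frames=[4,5] (faults so far: 6)
  step 9: ref 4 -> HIT, frames=[4,5] (faults so far: 6)
  step 10: ref 2 -> FAULT, evict 5, frames=[4,2] (faults so far: 7)
  step 11: ref 2 -> HIT, frames=[4,2] (faults so far: 7)
  step 12: ref 5 -> FAULT, evict 4, frames=[5,2] (faults so far: 8)
  LRU total faults: 8
--- Optimal ---
  step 0: ref 1 -> FAULT, frames=[1,-] (faults so far: 1)
  step 1: ref 3 -> FAULT, frames=[1,3] (faults so far: 2)
  step 2: ref 3 -> HIT, frames=[1,3] (faults so far: 2)
  step 3: ref 5 -> FAULT, evict 1, frames=[5,3] (faults so far: 3)
  step 4: ref 3 -> HIT, frames=[5,3] (faults so far: 3)
  step 5: ref 2 -> FAULT, evict 3, frames=[5,2] (faults so far: 4)
  step 6: ref 5 -> HIT, frames=[5,2] (faults so far: 4)
  step 7: ref 4 -> FAULT, evict 5, frames=[4,2] (faults so far: 5)
  step 8: ref 4 -> HIT, frames=[4,2] (faults so far: 5)
  step 9: ref 4 -> HIT, frames=[4,2] (faults so far: 5)
  step 10: ref 2 -> HIT, frames=[4,2] (faults so far: 5)
  step 11: ref 2 -> HIT, frames=[4,2] (faults so far: 5)
  step 12: ref 5 -> FAULT, evict 2, frames=[4,5] (faults so far: 6)
  Optimal total faults: 6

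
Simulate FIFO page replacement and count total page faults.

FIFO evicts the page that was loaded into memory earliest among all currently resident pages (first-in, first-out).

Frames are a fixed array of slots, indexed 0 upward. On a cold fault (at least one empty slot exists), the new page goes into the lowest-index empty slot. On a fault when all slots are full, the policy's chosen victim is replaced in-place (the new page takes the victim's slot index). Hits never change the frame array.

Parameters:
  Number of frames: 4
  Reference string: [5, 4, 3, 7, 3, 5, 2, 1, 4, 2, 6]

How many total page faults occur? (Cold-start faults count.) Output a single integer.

Answer: 8

Derivation:
Step 0: ref 5 → FAULT, frames=[5,-,-,-]
Step 1: ref 4 → FAULT, frames=[5,4,-,-]
Step 2: ref 3 → FAULT, frames=[5,4,3,-]
Step 3: ref 7 → FAULT, frames=[5,4,3,7]
Step 4: ref 3 → HIT, frames=[5,4,3,7]
Step 5: ref 5 → HIT, frames=[5,4,3,7]
Step 6: ref 2 → FAULT (evict 5), frames=[2,4,3,7]
Step 7: ref 1 → FAULT (evict 4), frames=[2,1,3,7]
Step 8: ref 4 → FAULT (evict 3), frames=[2,1,4,7]
Step 9: ref 2 → HIT, frames=[2,1,4,7]
Step 10: ref 6 → FAULT (evict 7), frames=[2,1,4,6]
Total faults: 8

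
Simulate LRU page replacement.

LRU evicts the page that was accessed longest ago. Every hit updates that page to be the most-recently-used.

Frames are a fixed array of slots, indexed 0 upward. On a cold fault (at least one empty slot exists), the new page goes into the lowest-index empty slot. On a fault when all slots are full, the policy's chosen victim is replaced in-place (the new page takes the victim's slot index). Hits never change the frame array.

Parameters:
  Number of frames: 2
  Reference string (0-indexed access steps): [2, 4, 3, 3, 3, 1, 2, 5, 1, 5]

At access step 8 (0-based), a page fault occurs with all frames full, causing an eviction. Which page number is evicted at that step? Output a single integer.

Answer: 2

Derivation:
Step 0: ref 2 -> FAULT, frames=[2,-]
Step 1: ref 4 -> FAULT, frames=[2,4]
Step 2: ref 3 -> FAULT, evict 2, frames=[3,4]
Step 3: ref 3 -> HIT, frames=[3,4]
Step 4: ref 3 -> HIT, frames=[3,4]
Step 5: ref 1 -> FAULT, evict 4, frames=[3,1]
Step 6: ref 2 -> FAULT, evict 3, frames=[2,1]
Step 7: ref 5 -> FAULT, evict 1, frames=[2,5]
Step 8: ref 1 -> FAULT, evict 2, frames=[1,5]
At step 8: evicted page 2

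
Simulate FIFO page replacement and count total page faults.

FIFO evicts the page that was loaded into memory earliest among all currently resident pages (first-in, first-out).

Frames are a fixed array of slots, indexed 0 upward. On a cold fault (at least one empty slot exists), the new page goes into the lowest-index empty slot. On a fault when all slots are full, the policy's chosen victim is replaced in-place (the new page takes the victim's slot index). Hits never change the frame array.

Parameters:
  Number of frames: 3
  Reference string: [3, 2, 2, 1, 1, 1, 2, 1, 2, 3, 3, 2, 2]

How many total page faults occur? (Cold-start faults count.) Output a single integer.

Answer: 3

Derivation:
Step 0: ref 3 → FAULT, frames=[3,-,-]
Step 1: ref 2 → FAULT, frames=[3,2,-]
Step 2: ref 2 → HIT, frames=[3,2,-]
Step 3: ref 1 → FAULT, frames=[3,2,1]
Step 4: ref 1 → HIT, frames=[3,2,1]
Step 5: ref 1 → HIT, frames=[3,2,1]
Step 6: ref 2 → HIT, frames=[3,2,1]
Step 7: ref 1 → HIT, frames=[3,2,1]
Step 8: ref 2 → HIT, frames=[3,2,1]
Step 9: ref 3 → HIT, frames=[3,2,1]
Step 10: ref 3 → HIT, frames=[3,2,1]
Step 11: ref 2 → HIT, frames=[3,2,1]
Step 12: ref 2 → HIT, frames=[3,2,1]
Total faults: 3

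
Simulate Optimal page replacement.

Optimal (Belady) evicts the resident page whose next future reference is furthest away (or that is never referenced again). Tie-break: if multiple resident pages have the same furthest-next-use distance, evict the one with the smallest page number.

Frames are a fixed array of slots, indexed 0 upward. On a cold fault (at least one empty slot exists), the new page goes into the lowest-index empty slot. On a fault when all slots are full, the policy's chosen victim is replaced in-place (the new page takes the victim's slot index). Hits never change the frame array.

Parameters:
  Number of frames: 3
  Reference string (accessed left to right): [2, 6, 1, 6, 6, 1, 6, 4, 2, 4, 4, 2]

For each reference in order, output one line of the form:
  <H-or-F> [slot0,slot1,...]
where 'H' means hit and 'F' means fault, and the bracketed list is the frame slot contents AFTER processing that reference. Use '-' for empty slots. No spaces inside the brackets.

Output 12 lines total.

F [2,-,-]
F [2,6,-]
F [2,6,1]
H [2,6,1]
H [2,6,1]
H [2,6,1]
H [2,6,1]
F [2,6,4]
H [2,6,4]
H [2,6,4]
H [2,6,4]
H [2,6,4]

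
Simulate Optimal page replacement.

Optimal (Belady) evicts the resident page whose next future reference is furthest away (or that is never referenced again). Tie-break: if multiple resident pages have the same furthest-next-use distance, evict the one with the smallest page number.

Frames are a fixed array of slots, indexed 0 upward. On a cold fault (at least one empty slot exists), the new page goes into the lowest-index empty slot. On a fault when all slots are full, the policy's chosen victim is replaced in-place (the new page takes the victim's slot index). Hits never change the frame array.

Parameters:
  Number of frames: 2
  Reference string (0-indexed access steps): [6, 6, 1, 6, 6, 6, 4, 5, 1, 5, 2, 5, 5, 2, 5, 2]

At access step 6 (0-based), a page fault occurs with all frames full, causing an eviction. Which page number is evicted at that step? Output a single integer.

Answer: 6

Derivation:
Step 0: ref 6 -> FAULT, frames=[6,-]
Step 1: ref 6 -> HIT, frames=[6,-]
Step 2: ref 1 -> FAULT, frames=[6,1]
Step 3: ref 6 -> HIT, frames=[6,1]
Step 4: ref 6 -> HIT, frames=[6,1]
Step 5: ref 6 -> HIT, frames=[6,1]
Step 6: ref 4 -> FAULT, evict 6, frames=[4,1]
At step 6: evicted page 6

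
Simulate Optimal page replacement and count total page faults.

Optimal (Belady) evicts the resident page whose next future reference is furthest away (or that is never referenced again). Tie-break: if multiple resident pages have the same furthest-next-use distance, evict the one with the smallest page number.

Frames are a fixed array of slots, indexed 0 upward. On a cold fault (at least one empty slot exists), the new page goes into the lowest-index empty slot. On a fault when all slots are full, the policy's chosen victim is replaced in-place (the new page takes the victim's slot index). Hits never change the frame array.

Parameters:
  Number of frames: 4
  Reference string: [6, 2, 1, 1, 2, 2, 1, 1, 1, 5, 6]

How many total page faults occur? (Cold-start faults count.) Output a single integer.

Step 0: ref 6 → FAULT, frames=[6,-,-,-]
Step 1: ref 2 → FAULT, frames=[6,2,-,-]
Step 2: ref 1 → FAULT, frames=[6,2,1,-]
Step 3: ref 1 → HIT, frames=[6,2,1,-]
Step 4: ref 2 → HIT, frames=[6,2,1,-]
Step 5: ref 2 → HIT, frames=[6,2,1,-]
Step 6: ref 1 → HIT, frames=[6,2,1,-]
Step 7: ref 1 → HIT, frames=[6,2,1,-]
Step 8: ref 1 → HIT, frames=[6,2,1,-]
Step 9: ref 5 → FAULT, frames=[6,2,1,5]
Step 10: ref 6 → HIT, frames=[6,2,1,5]
Total faults: 4

Answer: 4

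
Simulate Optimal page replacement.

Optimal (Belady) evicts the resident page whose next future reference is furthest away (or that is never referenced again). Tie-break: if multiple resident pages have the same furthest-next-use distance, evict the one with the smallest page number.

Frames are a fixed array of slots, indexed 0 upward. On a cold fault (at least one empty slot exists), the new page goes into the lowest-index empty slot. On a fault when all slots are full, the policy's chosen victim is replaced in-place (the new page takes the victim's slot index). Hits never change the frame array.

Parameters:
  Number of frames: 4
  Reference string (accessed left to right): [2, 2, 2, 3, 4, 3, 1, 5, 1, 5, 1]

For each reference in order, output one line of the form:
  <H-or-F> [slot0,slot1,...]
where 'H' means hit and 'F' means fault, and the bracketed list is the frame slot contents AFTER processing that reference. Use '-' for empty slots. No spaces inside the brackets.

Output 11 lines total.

F [2,-,-,-]
H [2,-,-,-]
H [2,-,-,-]
F [2,3,-,-]
F [2,3,4,-]
H [2,3,4,-]
F [2,3,4,1]
F [5,3,4,1]
H [5,3,4,1]
H [5,3,4,1]
H [5,3,4,1]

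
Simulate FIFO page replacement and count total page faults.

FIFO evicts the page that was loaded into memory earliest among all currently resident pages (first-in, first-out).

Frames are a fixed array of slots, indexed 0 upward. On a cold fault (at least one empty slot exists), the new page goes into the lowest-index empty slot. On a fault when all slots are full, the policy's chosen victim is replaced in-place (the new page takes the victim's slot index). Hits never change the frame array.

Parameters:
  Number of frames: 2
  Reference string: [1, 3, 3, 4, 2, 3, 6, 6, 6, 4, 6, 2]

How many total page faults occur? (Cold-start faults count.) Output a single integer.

Step 0: ref 1 → FAULT, frames=[1,-]
Step 1: ref 3 → FAULT, frames=[1,3]
Step 2: ref 3 → HIT, frames=[1,3]
Step 3: ref 4 → FAULT (evict 1), frames=[4,3]
Step 4: ref 2 → FAULT (evict 3), frames=[4,2]
Step 5: ref 3 → FAULT (evict 4), frames=[3,2]
Step 6: ref 6 → FAULT (evict 2), frames=[3,6]
Step 7: ref 6 → HIT, frames=[3,6]
Step 8: ref 6 → HIT, frames=[3,6]
Step 9: ref 4 → FAULT (evict 3), frames=[4,6]
Step 10: ref 6 → HIT, frames=[4,6]
Step 11: ref 2 → FAULT (evict 6), frames=[4,2]
Total faults: 8

Answer: 8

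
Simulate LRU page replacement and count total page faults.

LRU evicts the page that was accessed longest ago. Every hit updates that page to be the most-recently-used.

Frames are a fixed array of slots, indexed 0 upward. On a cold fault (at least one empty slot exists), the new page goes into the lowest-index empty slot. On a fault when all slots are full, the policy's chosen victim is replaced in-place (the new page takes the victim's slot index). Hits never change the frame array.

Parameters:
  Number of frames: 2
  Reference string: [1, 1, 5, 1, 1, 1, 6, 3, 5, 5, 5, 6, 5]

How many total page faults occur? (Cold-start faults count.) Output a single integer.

Answer: 6

Derivation:
Step 0: ref 1 → FAULT, frames=[1,-]
Step 1: ref 1 → HIT, frames=[1,-]
Step 2: ref 5 → FAULT, frames=[1,5]
Step 3: ref 1 → HIT, frames=[1,5]
Step 4: ref 1 → HIT, frames=[1,5]
Step 5: ref 1 → HIT, frames=[1,5]
Step 6: ref 6 → FAULT (evict 5), frames=[1,6]
Step 7: ref 3 → FAULT (evict 1), frames=[3,6]
Step 8: ref 5 → FAULT (evict 6), frames=[3,5]
Step 9: ref 5 → HIT, frames=[3,5]
Step 10: ref 5 → HIT, frames=[3,5]
Step 11: ref 6 → FAULT (evict 3), frames=[6,5]
Step 12: ref 5 → HIT, frames=[6,5]
Total faults: 6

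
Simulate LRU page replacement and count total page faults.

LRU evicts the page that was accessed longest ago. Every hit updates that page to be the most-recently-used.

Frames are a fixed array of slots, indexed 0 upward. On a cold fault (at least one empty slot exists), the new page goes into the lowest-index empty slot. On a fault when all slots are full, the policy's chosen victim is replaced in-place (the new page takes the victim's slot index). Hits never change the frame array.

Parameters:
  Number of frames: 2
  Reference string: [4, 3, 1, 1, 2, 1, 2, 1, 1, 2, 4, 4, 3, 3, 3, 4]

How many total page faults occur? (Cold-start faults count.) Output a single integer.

Answer: 6

Derivation:
Step 0: ref 4 → FAULT, frames=[4,-]
Step 1: ref 3 → FAULT, frames=[4,3]
Step 2: ref 1 → FAULT (evict 4), frames=[1,3]
Step 3: ref 1 → HIT, frames=[1,3]
Step 4: ref 2 → FAULT (evict 3), frames=[1,2]
Step 5: ref 1 → HIT, frames=[1,2]
Step 6: ref 2 → HIT, frames=[1,2]
Step 7: ref 1 → HIT, frames=[1,2]
Step 8: ref 1 → HIT, frames=[1,2]
Step 9: ref 2 → HIT, frames=[1,2]
Step 10: ref 4 → FAULT (evict 1), frames=[4,2]
Step 11: ref 4 → HIT, frames=[4,2]
Step 12: ref 3 → FAULT (evict 2), frames=[4,3]
Step 13: ref 3 → HIT, frames=[4,3]
Step 14: ref 3 → HIT, frames=[4,3]
Step 15: ref 4 → HIT, frames=[4,3]
Total faults: 6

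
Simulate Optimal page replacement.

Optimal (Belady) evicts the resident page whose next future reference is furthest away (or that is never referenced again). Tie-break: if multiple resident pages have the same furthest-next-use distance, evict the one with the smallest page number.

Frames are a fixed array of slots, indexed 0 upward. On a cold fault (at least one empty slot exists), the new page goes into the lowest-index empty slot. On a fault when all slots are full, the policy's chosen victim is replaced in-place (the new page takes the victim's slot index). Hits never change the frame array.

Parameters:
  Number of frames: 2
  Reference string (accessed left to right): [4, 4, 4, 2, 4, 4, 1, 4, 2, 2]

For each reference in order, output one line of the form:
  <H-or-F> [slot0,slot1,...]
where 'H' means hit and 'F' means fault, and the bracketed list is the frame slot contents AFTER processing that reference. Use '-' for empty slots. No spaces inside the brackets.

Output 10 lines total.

F [4,-]
H [4,-]
H [4,-]
F [4,2]
H [4,2]
H [4,2]
F [4,1]
H [4,1]
F [4,2]
H [4,2]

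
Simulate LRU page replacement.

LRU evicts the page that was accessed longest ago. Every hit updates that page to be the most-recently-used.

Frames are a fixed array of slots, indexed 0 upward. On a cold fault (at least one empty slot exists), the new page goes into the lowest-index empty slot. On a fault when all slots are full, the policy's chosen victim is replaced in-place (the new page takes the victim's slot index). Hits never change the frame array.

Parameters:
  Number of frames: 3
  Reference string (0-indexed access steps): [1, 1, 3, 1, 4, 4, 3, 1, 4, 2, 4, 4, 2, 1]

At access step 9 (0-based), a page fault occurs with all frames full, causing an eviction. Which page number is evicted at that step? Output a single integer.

Answer: 3

Derivation:
Step 0: ref 1 -> FAULT, frames=[1,-,-]
Step 1: ref 1 -> HIT, frames=[1,-,-]
Step 2: ref 3 -> FAULT, frames=[1,3,-]
Step 3: ref 1 -> HIT, frames=[1,3,-]
Step 4: ref 4 -> FAULT, frames=[1,3,4]
Step 5: ref 4 -> HIT, frames=[1,3,4]
Step 6: ref 3 -> HIT, frames=[1,3,4]
Step 7: ref 1 -> HIT, frames=[1,3,4]
Step 8: ref 4 -> HIT, frames=[1,3,4]
Step 9: ref 2 -> FAULT, evict 3, frames=[1,2,4]
At step 9: evicted page 3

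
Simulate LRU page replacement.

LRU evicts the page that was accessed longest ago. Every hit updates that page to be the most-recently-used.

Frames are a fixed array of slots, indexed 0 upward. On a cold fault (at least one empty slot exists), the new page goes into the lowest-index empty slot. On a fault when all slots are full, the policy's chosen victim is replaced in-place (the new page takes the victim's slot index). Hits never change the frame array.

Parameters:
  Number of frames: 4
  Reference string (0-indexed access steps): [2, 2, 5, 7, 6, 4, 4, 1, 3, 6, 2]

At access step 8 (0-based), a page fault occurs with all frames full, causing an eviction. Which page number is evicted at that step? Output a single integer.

Step 0: ref 2 -> FAULT, frames=[2,-,-,-]
Step 1: ref 2 -> HIT, frames=[2,-,-,-]
Step 2: ref 5 -> FAULT, frames=[2,5,-,-]
Step 3: ref 7 -> FAULT, frames=[2,5,7,-]
Step 4: ref 6 -> FAULT, frames=[2,5,7,6]
Step 5: ref 4 -> FAULT, evict 2, frames=[4,5,7,6]
Step 6: ref 4 -> HIT, frames=[4,5,7,6]
Step 7: ref 1 -> FAULT, evict 5, frames=[4,1,7,6]
Step 8: ref 3 -> FAULT, evict 7, frames=[4,1,3,6]
At step 8: evicted page 7

Answer: 7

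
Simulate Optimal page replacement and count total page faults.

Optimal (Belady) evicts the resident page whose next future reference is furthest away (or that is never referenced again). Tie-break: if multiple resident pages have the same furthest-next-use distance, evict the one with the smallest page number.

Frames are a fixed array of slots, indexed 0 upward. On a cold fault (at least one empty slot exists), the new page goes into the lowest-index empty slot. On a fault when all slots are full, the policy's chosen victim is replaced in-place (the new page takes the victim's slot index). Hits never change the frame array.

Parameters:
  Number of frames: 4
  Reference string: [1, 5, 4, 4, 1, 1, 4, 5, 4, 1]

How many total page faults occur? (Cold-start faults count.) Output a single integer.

Answer: 3

Derivation:
Step 0: ref 1 → FAULT, frames=[1,-,-,-]
Step 1: ref 5 → FAULT, frames=[1,5,-,-]
Step 2: ref 4 → FAULT, frames=[1,5,4,-]
Step 3: ref 4 → HIT, frames=[1,5,4,-]
Step 4: ref 1 → HIT, frames=[1,5,4,-]
Step 5: ref 1 → HIT, frames=[1,5,4,-]
Step 6: ref 4 → HIT, frames=[1,5,4,-]
Step 7: ref 5 → HIT, frames=[1,5,4,-]
Step 8: ref 4 → HIT, frames=[1,5,4,-]
Step 9: ref 1 → HIT, frames=[1,5,4,-]
Total faults: 3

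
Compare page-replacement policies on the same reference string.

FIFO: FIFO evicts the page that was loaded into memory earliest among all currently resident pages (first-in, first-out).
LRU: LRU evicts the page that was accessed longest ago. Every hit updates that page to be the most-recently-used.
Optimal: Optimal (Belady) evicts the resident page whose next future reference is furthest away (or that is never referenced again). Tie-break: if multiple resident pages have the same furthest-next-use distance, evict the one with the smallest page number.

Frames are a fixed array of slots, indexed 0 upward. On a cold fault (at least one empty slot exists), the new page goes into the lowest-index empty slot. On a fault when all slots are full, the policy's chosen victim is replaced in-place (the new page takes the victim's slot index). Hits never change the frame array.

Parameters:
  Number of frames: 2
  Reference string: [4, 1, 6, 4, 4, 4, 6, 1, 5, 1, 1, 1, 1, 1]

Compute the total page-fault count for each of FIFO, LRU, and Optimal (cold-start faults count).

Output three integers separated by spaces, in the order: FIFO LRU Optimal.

Answer: 6 6 5

Derivation:
--- FIFO ---
  step 0: ref 4 -> FAULT, frames=[4,-] (faults so far: 1)
  step 1: ref 1 -> FAULT, frames=[4,1] (faults so far: 2)
  step 2: ref 6 -> FAULT, evict 4, frames=[6,1] (faults so far: 3)
  step 3: ref 4 -> FAULT, evict 1, frames=[6,4] (faults so far: 4)
  step 4: ref 4 -> HIT, frames=[6,4] (faults so far: 4)
  step 5: ref 4 -> HIT, frames=[6,4] (faults so far: 4)
  step 6: ref 6 -> HIT, frames=[6,4] (faults so far: 4)
  step 7: ref 1 -> FAULT, evict 6, frames=[1,4] (faults so far: 5)
  step 8: ref 5 -> FAULT, evict 4, frames=[1,5] (faults so far: 6)
  step 9: ref 1 -> HIT, frames=[1,5] (faults so far: 6)
  step 10: ref 1 -> HIT, frames=[1,5] (faults so far: 6)
  step 11: ref 1 -> HIT, frames=[1,5] (faults so far: 6)
  step 12: ref 1 -> HIT, frames=[1,5] (faults so far: 6)
  step 13: ref 1 -> HIT, frames=[1,5] (faults so far: 6)
  FIFO total faults: 6
--- LRU ---
  step 0: ref 4 -> FAULT, frames=[4,-] (faults so far: 1)
  step 1: ref 1 -> FAULT, frames=[4,1] (faults so far: 2)
  step 2: ref 6 -> FAULT, evict 4, frames=[6,1] (faults so far: 3)
  step 3: ref 4 -> FAULT, evict 1, frames=[6,4] (faults so far: 4)
  step 4: ref 4 -> HIT, frames=[6,4] (faults so far: 4)
  step 5: ref 4 -> HIT, frames=[6,4] (faults so far: 4)
  step 6: ref 6 -> HIT, frames=[6,4] (faults so far: 4)
  step 7: ref 1 -> FAULT, evict 4, frames=[6,1] (faults so far: 5)
  step 8: ref 5 -> FAULT, evict 6, frames=[5,1] (faults so far: 6)
  step 9: ref 1 -> HIT, frames=[5,1] (faults so far: 6)
  step 10: ref 1 -> HIT, frames=[5,1] (faults so far: 6)
  step 11: ref 1 -> HIT, frames=[5,1] (faults so far: 6)
  step 12: ref 1 -> HIT, frames=[5,1] (faults so far: 6)
  step 13: ref 1 -> HIT, frames=[5,1] (faults so far: 6)
  LRU total faults: 6
--- Optimal ---
  step 0: ref 4 -> FAULT, frames=[4,-] (faults so far: 1)
  step 1: ref 1 -> FAULT, frames=[4,1] (faults so far: 2)
  step 2: ref 6 -> FAULT, evict 1, frames=[4,6] (faults so far: 3)
  step 3: ref 4 -> HIT, frames=[4,6] (faults so far: 3)
  step 4: ref 4 -> HIT, frames=[4,6] (faults so far: 3)
  step 5: ref 4 -> HIT, frames=[4,6] (faults so far: 3)
  step 6: ref 6 -> HIT, frames=[4,6] (faults so far: 3)
  step 7: ref 1 -> FAULT, evict 4, frames=[1,6] (faults so far: 4)
  step 8: ref 5 -> FAULT, evict 6, frames=[1,5] (faults so far: 5)
  step 9: ref 1 -> HIT, frames=[1,5] (faults so far: 5)
  step 10: ref 1 -> HIT, frames=[1,5] (faults so far: 5)
  step 11: ref 1 -> HIT, frames=[1,5] (faults so far: 5)
  step 12: ref 1 -> HIT, frames=[1,5] (faults so far: 5)
  step 13: ref 1 -> HIT, frames=[1,5] (faults so far: 5)
  Optimal total faults: 5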